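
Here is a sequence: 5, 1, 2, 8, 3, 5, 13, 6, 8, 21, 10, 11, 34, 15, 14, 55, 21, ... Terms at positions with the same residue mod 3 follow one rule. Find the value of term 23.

Read the sequence 3 terms at a time; column i is its own pattern.
Stream A: 5, 8, 13, 21, 34, 55 (each term equals the sum of the previous two).
Stream B: 1, 3, 6, 10, 15, 21 (triangular numbers n(n+1)/2 for n = 1, 2, …).
Stream C: 2, 5, 8, 11, 14 (linear: a_n = -1 + 3·n).
Term 23 comes from stream B (its 8th entry): 36.

36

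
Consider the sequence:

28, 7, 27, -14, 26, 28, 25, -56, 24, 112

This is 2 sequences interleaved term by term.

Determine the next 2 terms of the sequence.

Positions 1, 3, 5, … form one subsequence and positions 2, 4, 6, … form another.
Track A: 28, 27, 26, 25, 24 (subtracting 1 each time).
Track B: 7, -14, 28, -56, 112 (a geometric progression (common ratio -2)).
The 11th slot belongs to track A; its 6th term is 23.
Position 12 → track B, term 6 = -224.

23, -224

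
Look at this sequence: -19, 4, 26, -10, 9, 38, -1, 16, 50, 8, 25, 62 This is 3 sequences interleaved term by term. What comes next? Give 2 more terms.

17, 36

Taking every 3rd term gives 3 separate tracks.
Track A = -19, -10, -1, 8: adding 9 each time.
Track B = 4, 9, 16, 25: the squares 2², 3², 4², ….
Track C = 26, 38, 50, 62: arithmetic, step +12.
The 13th slot belongs to track A; its 5th term is 17.
Position 14 falls in track B as its term 5, giving 36.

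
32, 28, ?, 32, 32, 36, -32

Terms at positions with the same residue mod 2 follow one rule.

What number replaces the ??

Odd-indexed and even-indexed terms follow separate rules.
Stream A = 32, ?, 32, -32: alternating ±32.
Stream B = 28, 32, 36: arithmetic, step +4.
The gap is stream A's term 2; the rule gives -32.

-32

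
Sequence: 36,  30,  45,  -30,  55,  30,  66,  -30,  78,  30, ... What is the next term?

91

Split by position mod 2 into 2 tracks.
Track A = 36, 45, 55, 66, 78: triangular numbers n(n+1)/2 for n = 8, 9, ….
Track B = 30, -30, 30, -30, 30: alternating ±30.
The 11th slot belongs to track A; its 6th term is 91.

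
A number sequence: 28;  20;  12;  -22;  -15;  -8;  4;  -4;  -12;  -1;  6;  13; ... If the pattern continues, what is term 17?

Positions follow the repeating pattern AAABBB; grouping by letter gives 2 tracks.
Track A: 28, 20, 12, 4, -4, -12 — arithmetic, step −8.
Track B: -22, -15, -8, -1, 6, 13 — adding 7 each time.
Term 17 comes from track B (its 8th entry): 27.

27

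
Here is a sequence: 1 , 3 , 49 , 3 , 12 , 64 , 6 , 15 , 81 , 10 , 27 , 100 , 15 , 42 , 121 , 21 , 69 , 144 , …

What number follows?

28

Split by position mod 3 into 3 tracks.
Track A: 1, 3, 6, 10, 15, 21 — triangular numbers n(n+1)/2 for n = 1, 2, ….
Track B: 3, 12, 15, 27, 42, 69 — a Fibonacci-like recurrence a_n = a_{n-1} + a_{n-2}.
Track C: 49, 64, 81, 100, 121, 144 — perfect squares starting at 7².
Position 19 falls in track A as its term 7, giving 28.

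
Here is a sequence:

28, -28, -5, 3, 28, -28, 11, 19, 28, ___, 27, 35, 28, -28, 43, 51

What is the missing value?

Positions follow the repeating pattern AABB; grouping by letter gives 2 tracks.
Track A: 28, -28, 28, -28, 28, ?, 28, -28 (alternating ±28).
Track B: -5, 3, 11, 19, 27, 35, 43, 51 (arithmetic, step +8).
The gap is track A's term 6; the rule gives -28.

-28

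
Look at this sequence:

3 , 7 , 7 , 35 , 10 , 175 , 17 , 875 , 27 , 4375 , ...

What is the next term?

44

Split by position mod 2 into 2 tracks.
Track A = 3, 7, 10, 17, 27: Fibonacci-style (each term is the sum of the two before it).
Track B = 7, 35, 175, 875, 4375: a geometric progression (common ratio 5).
Position 11 → track A, term 6 = 44.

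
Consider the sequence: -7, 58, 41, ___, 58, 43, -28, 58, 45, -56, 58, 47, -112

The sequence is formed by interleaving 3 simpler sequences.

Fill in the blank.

-14

Split by position mod 3: positions 1, 4, 7, … form one track, and each other residue class forms its own.
Subsequence A is -7, ?, -28, -56, -112, which is multiplying by 2 each time.
Subsequence B is 58, 58, 58, 58, which is the constant sequence 58.
Subsequence C is 41, 43, 45, 47, which is linear: a_n = 39 + 2·n.
The gap is subsequence A's term 2; the rule gives -14.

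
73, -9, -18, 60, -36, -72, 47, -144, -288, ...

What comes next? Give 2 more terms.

34, -576

Reading positions in blocks of 3 reveals the pattern ABB — 2 tracks woven together.
Subsequence A: 73, 60, 47. Arithmetic, step −13.
Subsequence B: -9, -18, -36, -72, -144, -288. Geometric, ×2 each step.
Term 10 comes from subsequence A (its 4th entry): 34.
Term 11 comes from subsequence B (its 7th entry): -576.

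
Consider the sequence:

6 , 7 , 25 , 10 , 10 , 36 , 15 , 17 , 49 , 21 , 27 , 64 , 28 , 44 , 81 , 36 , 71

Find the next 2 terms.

100, 45

Split by position mod 3: positions 1, 4, 7, … form one track, and each other residue class forms its own.
Track A is 6, 10, 15, 21, 28, 36, which is the triangular numbers T_3, T_4, ….
Track B is 7, 10, 17, 27, 44, 71, which is Fibonacci-style (each term is the sum of the two before it).
Track C is 25, 36, 49, 64, 81, which is the squares 5², 6², 7², ….
Term 18 comes from track C (its 6th entry): 100.
Position 19 → track A, term 7 = 45.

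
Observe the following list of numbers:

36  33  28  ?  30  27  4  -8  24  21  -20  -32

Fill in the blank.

16

Reading positions in blocks of 4 reveals the pattern AABB — 2 tracks woven together.
Track A: 36, 33, 30, 27, 24, 21 (arithmetic, step −3).
Track B: 28, ?, 4, -8, -20, -32 (arithmetic, step −12).
So the missing entry in track B is 16.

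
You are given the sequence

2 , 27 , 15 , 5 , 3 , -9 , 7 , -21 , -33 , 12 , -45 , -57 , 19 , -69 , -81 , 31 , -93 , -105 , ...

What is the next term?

Reading positions in blocks of 3 reveals the pattern ABB — 2 tracks woven together.
Track A: 2, 5, 7, 12, 19, 31 — a Fibonacci-like recurrence a_n = a_{n-1} + a_{n-2}.
Track B: 27, 15, 3, -9, -21, -33, -45, -57, -69, -81, -93, -105 — arithmetic with common difference −12.
Term 19 comes from track A (its 7th entry): 50.

50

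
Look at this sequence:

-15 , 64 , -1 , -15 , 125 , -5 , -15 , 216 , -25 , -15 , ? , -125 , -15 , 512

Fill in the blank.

The terms cycle through 3 interleaved subsequences.
Subsequence A: -15, -15, -15, -15, -15 — always -15.
Subsequence B: 64, 125, 216, ?, 512 — the cubes 4³, 5³, 6³, ….
Subsequence C: -1, -5, -25, -125 — geometric, ×5 each step.
Filling subsequence B at index 4 by its rule yields 343.

343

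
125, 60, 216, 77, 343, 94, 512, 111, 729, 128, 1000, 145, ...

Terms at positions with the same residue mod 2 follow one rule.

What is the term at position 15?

1728

Taking every 2nd term gives 2 separate tracks.
Subsequence A is 125, 216, 343, 512, 729, 1000, which is the cubes 5³, 6³, 7³, ….
Subsequence B is 60, 77, 94, 111, 128, 145, which is adding 17 each time.
Position 15 → subsequence A, term 8 = 1728.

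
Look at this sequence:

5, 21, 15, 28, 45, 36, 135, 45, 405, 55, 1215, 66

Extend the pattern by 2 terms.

3645, 78

The terms cycle through 2 interleaved subsequences.
Stream A: 5, 15, 45, 135, 405, 1215 (a geometric progression (common ratio 3)).
Stream B: 21, 28, 36, 45, 55, 66 (triangular numbers starting at T_6).
Position 13 falls in stream A as its term 7, giving 3645.
The 14th slot belongs to stream B; its 7th term is 78.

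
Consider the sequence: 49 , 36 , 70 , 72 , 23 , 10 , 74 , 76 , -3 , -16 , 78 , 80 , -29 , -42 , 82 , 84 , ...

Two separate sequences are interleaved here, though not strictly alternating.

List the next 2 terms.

-55, -68

Positions follow the repeating pattern AABB; grouping by letter gives 2 tracks.
Track A: 49, 36, 23, 10, -3, -16, -29, -42 — subtracting 13 each time.
Track B: 70, 72, 74, 76, 78, 80, 82, 84 — linear: a_n = 68 + 2·n.
The 17th slot belongs to track A; its 9th term is -55.
The 18th slot belongs to track A; its 10th term is -68.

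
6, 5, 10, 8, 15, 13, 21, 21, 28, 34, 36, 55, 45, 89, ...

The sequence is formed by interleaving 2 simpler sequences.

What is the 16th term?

144

The terms cycle through 2 interleaved subsequences.
Track A: 6, 10, 15, 21, 28, 36, 45 (the triangular numbers T_3, T_4, …).
Track B: 5, 8, 13, 21, 34, 55, 89 (Fibonacci-style (each term is the sum of the two before it)).
Position 16 falls in track B as its term 8, giving 144.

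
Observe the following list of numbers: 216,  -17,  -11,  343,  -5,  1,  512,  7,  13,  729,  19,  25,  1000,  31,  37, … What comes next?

1331

The slot pattern repeats as ABB (period 3), so there are 2 interleaved tracks.
Stream A: 216, 343, 512, 729, 1000 (the cubes 6³, 7³, 8³, …).
Stream B: -17, -11, -5, 1, 7, 13, 19, 25, 31, 37 (arithmetic, step +6).
Position 16 → stream A, term 6 = 1331.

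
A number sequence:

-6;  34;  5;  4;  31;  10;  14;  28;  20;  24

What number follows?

Split by position mod 3: positions 1, 4, 7, … form one track, and each other residue class forms its own.
Track A = -6, 4, 14, 24: arithmetic, step +10.
Track B = 34, 31, 28: arithmetic, step −3.
Track C = 5, 10, 20: multiplying by 2 each time.
Position 11 → track B, term 4 = 25.

25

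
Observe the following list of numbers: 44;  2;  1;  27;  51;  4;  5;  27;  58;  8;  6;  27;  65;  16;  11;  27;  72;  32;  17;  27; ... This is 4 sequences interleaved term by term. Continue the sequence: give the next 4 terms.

79, 64, 28, 27

Split by position mod 4 into 4 tracks.
Track A: 44, 51, 58, 65, 72 (adding 7 each time).
Track B: 2, 4, 8, 16, 32 (powers of 2).
Track C: 1, 5, 6, 11, 17 (each term equals the sum of the previous two).
Track D: 27, 27, 27, 27, 27 (constant 27).
Position 21 falls in track A as its term 6, giving 79.
Term 22 comes from track B (its 6th entry): 64.
Position 23 falls in track C as its term 6, giving 28.
Position 24 → track D, term 6 = 27.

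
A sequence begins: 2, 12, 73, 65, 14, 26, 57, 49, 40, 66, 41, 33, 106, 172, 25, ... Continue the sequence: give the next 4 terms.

17, 278, 450, 9

The slot pattern repeats as AABB (period 4), so there are 2 interleaved tracks.
Track A is 2, 12, 14, 26, 40, 66, 106, 172, which is Fibonacci-style (each term is the sum of the two before it).
Track B is 73, 65, 57, 49, 41, 33, 25, which is subtracting 8 each time.
Term 16 comes from track B (its 8th entry): 17.
Position 17 → track A, term 9 = 278.
The 18th slot belongs to track A; its 10th term is 450.
Position 19 → track B, term 9 = 9.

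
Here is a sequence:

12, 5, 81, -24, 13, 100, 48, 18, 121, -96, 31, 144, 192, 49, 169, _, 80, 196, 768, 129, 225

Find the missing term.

Split by position mod 3: positions 1, 4, 7, … form one track, and each other residue class forms its own.
Track A: 12, -24, 48, -96, 192, ?, 768. Geometric with ratio -2.
Track B: 5, 13, 18, 31, 49, 80, 129. Fibonacci-style (each term is the sum of the two before it).
Track C: 81, 100, 121, 144, 169, 196, 225. Consecutive squares n² from n = 9.
Filling track A at index 6 by its rule yields -384.

-384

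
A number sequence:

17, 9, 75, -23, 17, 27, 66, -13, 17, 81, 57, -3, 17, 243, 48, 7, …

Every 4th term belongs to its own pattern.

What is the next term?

Split by position mod 4 into 4 tracks.
Subsequence A: 17, 17, 17, 17 — always 17.
Subsequence B: 9, 27, 81, 243 — multiplying by 3 each time.
Subsequence C: 75, 66, 57, 48 — arithmetic with common difference −9.
Subsequence D: -23, -13, -3, 7 — linear: a_n = -33 + 10·n.
Position 17 falls in subsequence A as its term 5, giving 17.

17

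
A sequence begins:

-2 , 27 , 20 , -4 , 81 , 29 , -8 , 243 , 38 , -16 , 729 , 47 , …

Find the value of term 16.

Read the sequence 3 terms at a time; column i is its own pattern.
Track A: -2, -4, -8, -16 — geometric, ×2 each step.
Track B: 27, 81, 243, 729 — powers of 3.
Track C: 20, 29, 38, 47 — arithmetic, step +9.
Term 16 comes from track A (its 6th entry): -64.

-64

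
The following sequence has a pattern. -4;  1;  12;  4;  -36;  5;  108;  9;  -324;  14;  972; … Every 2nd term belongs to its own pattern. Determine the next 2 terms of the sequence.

23, -2916

Positions 1, 3, 5, … form one subsequence and positions 2, 4, 6, … form another.
Subsequence A is -4, 12, -36, 108, -324, 972, which is a geometric progression (common ratio -3).
Subsequence B is 1, 4, 5, 9, 14, which is each term equals the sum of the previous two.
The 12th slot belongs to subsequence B; its 6th term is 23.
Position 13 falls in subsequence A as its term 7, giving -2916.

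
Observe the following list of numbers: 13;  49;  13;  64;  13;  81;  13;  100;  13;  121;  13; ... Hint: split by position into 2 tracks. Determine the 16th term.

196

The terms cycle through 2 interleaved subsequences.
Subsequence A is 13, 13, 13, 13, 13, 13, which is always 13.
Subsequence B is 49, 64, 81, 100, 121, which is perfect squares starting at 7².
Term 16 comes from subsequence B (its 8th entry): 196.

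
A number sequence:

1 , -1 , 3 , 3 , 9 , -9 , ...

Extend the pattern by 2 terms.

Positions 1, 3, 5, … form one subsequence and positions 2, 4, 6, … form another.
Track A: 1, 3, 9 — powers of 3.
Track B: -1, 3, -9 — geometric with ratio -3.
Position 7 → track A, term 4 = 27.
Term 8 comes from track B (its 4th entry): 27.

27, 27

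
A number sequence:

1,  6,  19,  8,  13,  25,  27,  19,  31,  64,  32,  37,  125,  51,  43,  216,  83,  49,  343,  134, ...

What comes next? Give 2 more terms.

Read the sequence 3 terms at a time; column i is its own pattern.
Stream A: 1, 8, 27, 64, 125, 216, 343. Consecutive cubes n³ from n = 1.
Stream B: 6, 13, 19, 32, 51, 83, 134. A Fibonacci-like recurrence a_n = a_{n-1} + a_{n-2}.
Stream C: 19, 25, 31, 37, 43, 49. Arithmetic with common difference +6.
Position 21 falls in stream C as its term 7, giving 55.
The 22nd slot belongs to stream A; its 8th term is 512.

55, 512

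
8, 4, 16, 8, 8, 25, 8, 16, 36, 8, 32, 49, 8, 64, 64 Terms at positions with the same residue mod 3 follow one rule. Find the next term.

8

Read the sequence 3 terms at a time; column i is its own pattern.
Track A is 8, 8, 8, 8, 8, which is always 8.
Track B is 4, 8, 16, 32, 64, which is powers of 2.
Track C is 16, 25, 36, 49, 64, which is consecutive squares n² from n = 4.
Position 16 → track A, term 6 = 8.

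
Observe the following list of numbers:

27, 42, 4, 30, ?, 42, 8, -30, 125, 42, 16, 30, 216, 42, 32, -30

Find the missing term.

64

Read the sequence 4 terms at a time; column i is its own pattern.
Track A: 27, ?, 125, 216 — perfect cubes starting at 3³.
Track B: 42, 42, 42, 42 — always 42.
Track C: 4, 8, 16, 32 — a geometric progression (common ratio 2).
Track D: 30, -30, 30, -30 — the oscillation 30·(−1)^(n+1).
Track A's pattern makes the blank 64.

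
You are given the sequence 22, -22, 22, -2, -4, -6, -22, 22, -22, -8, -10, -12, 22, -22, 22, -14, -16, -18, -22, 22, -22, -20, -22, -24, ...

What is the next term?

The slot pattern repeats as AAABBB (period 6), so there are 2 interleaved tracks.
Track A: 22, -22, 22, -22, 22, -22, 22, -22, 22, -22, 22, -22 — alternating ±22.
Track B: -2, -4, -6, -8, -10, -12, -14, -16, -18, -20, -22, -24 — subtracting 2 each time.
Term 25 comes from track A (its 13th entry): 22.

22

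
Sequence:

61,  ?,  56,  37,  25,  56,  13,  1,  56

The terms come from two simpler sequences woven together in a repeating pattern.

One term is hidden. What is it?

Positions follow the repeating pattern AAB; grouping by letter gives 2 tracks.
Stream A = 61, ?, 37, 25, 13, 1: linear: a_n = 73 − 12·n.
Stream B = 56, 56, 56: always 56.
Stream A's pattern makes the blank 49.

49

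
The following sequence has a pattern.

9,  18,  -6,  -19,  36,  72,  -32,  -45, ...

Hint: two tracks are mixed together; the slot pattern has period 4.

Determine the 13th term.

576

Positions follow the repeating pattern AABB; grouping by letter gives 2 tracks.
Track A: 9, 18, 36, 72 (geometric, ×2 each step).
Track B: -6, -19, -32, -45 (arithmetic, step −13).
Position 13 falls in track A as its term 7, giving 576.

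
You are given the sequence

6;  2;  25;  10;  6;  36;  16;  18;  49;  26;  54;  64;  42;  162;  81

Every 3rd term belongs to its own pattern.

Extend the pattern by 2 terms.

68, 486

Split by position mod 3: positions 1, 4, 7, … form one track, and each other residue class forms its own.
Track A = 6, 10, 16, 26, 42: a Fibonacci-like recurrence a_n = a_{n-1} + a_{n-2}.
Track B = 2, 6, 18, 54, 162: a geometric progression (common ratio 3).
Track C = 25, 36, 49, 64, 81: consecutive squares n² from n = 5.
Term 16 comes from track A (its 6th entry): 68.
The 17th slot belongs to track B; its 6th term is 486.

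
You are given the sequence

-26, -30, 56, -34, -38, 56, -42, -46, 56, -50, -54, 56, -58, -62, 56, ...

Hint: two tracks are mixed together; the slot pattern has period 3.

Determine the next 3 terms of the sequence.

-66, -70, 56

Positions follow the repeating pattern AAB; grouping by letter gives 2 tracks.
Stream A: -26, -30, -34, -38, -42, -46, -50, -54, -58, -62 — subtracting 4 each time.
Stream B: 56, 56, 56, 56, 56 — always 56.
Position 16 falls in stream A as its term 11, giving -66.
The 17th slot belongs to stream A; its 12th term is -70.
The 18th slot belongs to stream B; its 6th term is 56.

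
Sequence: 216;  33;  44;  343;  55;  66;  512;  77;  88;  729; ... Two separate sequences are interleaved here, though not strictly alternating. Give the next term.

Reading positions in blocks of 3 reveals the pattern ABB — 2 tracks woven together.
Subsequence A is 216, 343, 512, 729, which is perfect cubes starting at 6³.
Subsequence B is 33, 44, 55, 66, 77, 88, which is adding 11 each time.
Position 11 falls in subsequence B as its term 7, giving 99.

99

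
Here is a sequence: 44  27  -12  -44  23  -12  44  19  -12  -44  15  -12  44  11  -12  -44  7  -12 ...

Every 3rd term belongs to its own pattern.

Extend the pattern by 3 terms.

The terms cycle through 3 interleaved subsequences.
Subsequence A is 44, -44, 44, -44, 44, -44, which is alternating ±44.
Subsequence B is 27, 23, 19, 15, 11, 7, which is subtracting 4 each time.
Subsequence C is -12, -12, -12, -12, -12, -12, which is always -12.
Position 19 falls in subsequence A as its term 7, giving 44.
The 20th slot belongs to subsequence B; its 7th term is 3.
Term 21 comes from subsequence C (its 7th entry): -12.

44, 3, -12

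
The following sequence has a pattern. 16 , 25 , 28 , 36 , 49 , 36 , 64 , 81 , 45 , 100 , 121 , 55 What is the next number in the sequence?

Reading positions in blocks of 3 reveals the pattern AAB — 2 tracks woven together.
Stream A: 16, 25, 36, 49, 64, 81, 100, 121 (perfect squares starting at 4²).
Stream B: 28, 36, 45, 55 (triangular numbers n(n+1)/2 for n = 7, 8, …).
The 13th slot belongs to stream A; its 9th term is 144.

144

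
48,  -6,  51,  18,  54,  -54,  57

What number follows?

Positions 1, 3, 5, … form one subsequence and positions 2, 4, 6, … form another.
Stream A = 48, 51, 54, 57: arithmetic, step +3.
Stream B = -6, 18, -54: geometric with ratio -3.
Position 8 falls in stream B as its term 4, giving 162.

162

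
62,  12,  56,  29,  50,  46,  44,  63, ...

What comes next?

38

Odd-indexed and even-indexed terms follow separate rules.
Track A = 62, 56, 50, 44: subtracting 6 each time.
Track B = 12, 29, 46, 63: linear: a_n = -5 + 17·n.
The 9th slot belongs to track A; its 5th term is 38.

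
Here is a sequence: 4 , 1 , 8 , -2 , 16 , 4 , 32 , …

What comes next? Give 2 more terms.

The terms cycle through 2 interleaved subsequences.
Track A is 4, 8, 16, 32, which is successive powers of 2.
Track B is 1, -2, 4, which is geometric with ratio -2.
The 8th slot belongs to track B; its 4th term is -8.
Term 9 comes from track A (its 5th entry): 64.

-8, 64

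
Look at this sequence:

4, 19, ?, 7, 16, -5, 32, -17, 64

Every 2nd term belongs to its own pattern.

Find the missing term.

Odd-indexed and even-indexed terms follow separate rules.
Track A: 4, ?, 16, 32, 64 (geometric with ratio 2).
Track B: 19, 7, -5, -17 (arithmetic with common difference −12).
Track A's pattern makes the blank 8.

8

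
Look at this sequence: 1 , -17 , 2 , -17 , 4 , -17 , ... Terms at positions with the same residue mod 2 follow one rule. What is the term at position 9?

Split by position mod 2 into 2 tracks.
Track A: 1, 2, 4 (successive powers of 2).
Track B: -17, -17, -17 (the constant sequence -17).
The 9th slot belongs to track A; its 5th term is 16.

16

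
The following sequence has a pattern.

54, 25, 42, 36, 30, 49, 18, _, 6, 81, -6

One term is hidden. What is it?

Split by position mod 2 into 2 tracks.
Track A is 54, 42, 30, 18, 6, -6, which is arithmetic with common difference −12.
Track B is 25, 36, 49, ?, 81, which is perfect squares starting at 5².
So the missing entry in track B is 64.

64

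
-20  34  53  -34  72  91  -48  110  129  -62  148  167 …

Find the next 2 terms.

-76, 186

Positions follow the repeating pattern ABB; grouping by letter gives 2 tracks.
Stream A: -20, -34, -48, -62. Arithmetic, step −14.
Stream B: 34, 53, 72, 91, 110, 129, 148, 167. Arithmetic with common difference +19.
The 13th slot belongs to stream A; its 5th term is -76.
Position 14 → stream B, term 9 = 186.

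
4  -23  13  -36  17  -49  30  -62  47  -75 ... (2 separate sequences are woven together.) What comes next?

77

Positions 1, 3, 5, … form one subsequence and positions 2, 4, 6, … form another.
Track A = 4, 13, 17, 30, 47: Fibonacci-style (each term is the sum of the two before it).
Track B = -23, -36, -49, -62, -75: arithmetic with common difference −13.
The 11th slot belongs to track A; its 6th term is 77.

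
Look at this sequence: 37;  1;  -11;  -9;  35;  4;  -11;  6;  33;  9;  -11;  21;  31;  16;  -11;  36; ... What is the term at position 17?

29

The terms cycle through 4 interleaved subsequences.
Stream A is 37, 35, 33, 31, which is arithmetic with common difference −2.
Stream B is 1, 4, 9, 16, which is consecutive squares n² from n = 1.
Stream C is -11, -11, -11, -11, which is constant -11.
Stream D is -9, 6, 21, 36, which is linear: a_n = -24 + 15·n.
Term 17 comes from stream A (its 5th entry): 29.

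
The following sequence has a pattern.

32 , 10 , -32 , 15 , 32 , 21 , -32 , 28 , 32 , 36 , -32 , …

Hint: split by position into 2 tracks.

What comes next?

Positions 1, 3, 5, … form one subsequence and positions 2, 4, 6, … form another.
Track A: 32, -32, 32, -32, 32, -32 (oscillating between 32 and -32).
Track B: 10, 15, 21, 28, 36 (the triangular numbers T_4, T_5, …).
Position 12 → track B, term 6 = 45.

45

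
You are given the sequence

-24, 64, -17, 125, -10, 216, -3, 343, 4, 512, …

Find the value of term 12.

729

Odd-indexed and even-indexed terms follow separate rules.
Stream A: -24, -17, -10, -3, 4. Adding 7 each time.
Stream B: 64, 125, 216, 343, 512. Consecutive cubes n³ from n = 4.
The 12th slot belongs to stream B; its 6th term is 729.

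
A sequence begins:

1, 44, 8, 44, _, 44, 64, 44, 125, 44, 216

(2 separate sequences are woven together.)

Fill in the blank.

Taking every 2nd term gives 2 separate tracks.
Track A: 1, 8, ?, 64, 125, 216. Perfect cubes starting at 1³.
Track B: 44, 44, 44, 44, 44. Constant 44.
Track A's pattern makes the blank 27.

27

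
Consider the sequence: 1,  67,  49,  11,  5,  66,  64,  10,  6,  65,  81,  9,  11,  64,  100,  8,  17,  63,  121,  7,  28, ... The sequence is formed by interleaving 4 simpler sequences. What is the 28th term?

Split by position mod 4 into 4 tracks.
Track A: 1, 5, 6, 11, 17, 28 (each term equals the sum of the previous two).
Track B: 67, 66, 65, 64, 63 (arithmetic with common difference −1).
Track C: 49, 64, 81, 100, 121 (consecutive squares n² from n = 7).
Track D: 11, 10, 9, 8, 7 (subtracting 1 each time).
The 28th slot belongs to track D; its 7th term is 5.

5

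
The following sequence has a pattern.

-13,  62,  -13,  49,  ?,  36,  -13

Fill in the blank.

Odd-indexed and even-indexed terms follow separate rules.
Track A is -13, -13, ?, -13, which is the constant sequence -13.
Track B is 62, 49, 36, which is arithmetic with common difference −13.
So the missing entry in track A is -13.

-13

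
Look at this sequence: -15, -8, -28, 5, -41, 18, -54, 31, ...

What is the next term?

-67

Split by position mod 2 into 2 tracks.
Track A: -15, -28, -41, -54 (arithmetic, step −13).
Track B: -8, 5, 18, 31 (arithmetic with common difference +13).
Term 9 comes from track A (its 5th entry): -67.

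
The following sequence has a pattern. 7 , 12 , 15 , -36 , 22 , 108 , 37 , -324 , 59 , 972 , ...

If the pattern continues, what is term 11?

96

Positions 1, 3, 5, … form one subsequence and positions 2, 4, 6, … form another.
Stream A: 7, 15, 22, 37, 59 — each term equals the sum of the previous two.
Stream B: 12, -36, 108, -324, 972 — multiplying by -3 each time.
Position 11 → stream A, term 6 = 96.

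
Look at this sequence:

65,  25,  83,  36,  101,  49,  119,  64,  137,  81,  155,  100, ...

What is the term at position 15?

Positions 1, 3, 5, … form one subsequence and positions 2, 4, 6, … form another.
Subsequence A: 65, 83, 101, 119, 137, 155. Arithmetic, step +18.
Subsequence B: 25, 36, 49, 64, 81, 100. The squares 5², 6², 7², ….
Position 15 → subsequence A, term 8 = 191.

191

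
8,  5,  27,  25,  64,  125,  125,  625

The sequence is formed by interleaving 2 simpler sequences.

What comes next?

The terms cycle through 2 interleaved subsequences.
Subsequence A: 8, 27, 64, 125. The cubes 2³, 3³, 4³, ….
Subsequence B: 5, 25, 125, 625. Geometric, ×5 each step.
Position 9 falls in subsequence A as its term 5, giving 216.

216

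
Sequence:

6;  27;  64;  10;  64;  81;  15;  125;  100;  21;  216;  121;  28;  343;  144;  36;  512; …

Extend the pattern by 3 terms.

Split by position mod 3 into 3 tracks.
Track A: 6, 10, 15, 21, 28, 36. Triangular numbers starting at T_3.
Track B: 27, 64, 125, 216, 343, 512. The cubes 3³, 4³, 5³, ….
Track C: 64, 81, 100, 121, 144. Consecutive squares n² from n = 8.
Position 18 → track C, term 6 = 169.
Position 19 falls in track A as its term 7, giving 45.
Position 20 falls in track B as its term 7, giving 729.

169, 45, 729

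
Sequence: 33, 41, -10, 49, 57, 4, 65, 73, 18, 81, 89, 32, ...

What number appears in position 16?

The slot pattern repeats as AAB (period 3), so there are 2 interleaved tracks.
Track A is 33, 41, 49, 57, 65, 73, 81, 89, which is arithmetic with common difference +8.
Track B is -10, 4, 18, 32, which is adding 14 each time.
The 16th slot belongs to track A; its 11th term is 113.

113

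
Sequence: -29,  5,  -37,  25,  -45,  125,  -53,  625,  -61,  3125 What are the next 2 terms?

-69, 15625

The terms cycle through 2 interleaved subsequences.
Stream A: -29, -37, -45, -53, -61. Subtracting 8 each time.
Stream B: 5, 25, 125, 625, 3125. Powers of 5.
The 11th slot belongs to stream A; its 6th term is -69.
Position 12 falls in stream B as its term 6, giving 15625.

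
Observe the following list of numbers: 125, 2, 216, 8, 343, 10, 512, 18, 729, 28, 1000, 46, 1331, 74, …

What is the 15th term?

1728

Split by position mod 2 into 2 tracks.
Track A = 125, 216, 343, 512, 729, 1000, 1331: consecutive cubes n³ from n = 5.
Track B = 2, 8, 10, 18, 28, 46, 74: each term equals the sum of the previous two.
The 15th slot belongs to track A; its 8th term is 1728.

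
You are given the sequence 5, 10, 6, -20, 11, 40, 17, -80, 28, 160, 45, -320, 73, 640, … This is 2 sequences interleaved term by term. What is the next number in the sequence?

The terms cycle through 2 interleaved subsequences.
Track A: 5, 6, 11, 17, 28, 45, 73 — each term equals the sum of the previous two.
Track B: 10, -20, 40, -80, 160, -320, 640 — geometric with ratio -2.
Position 15 → track A, term 8 = 118.

118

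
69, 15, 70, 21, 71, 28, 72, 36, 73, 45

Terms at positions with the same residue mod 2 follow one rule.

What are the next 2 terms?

Odd-indexed and even-indexed terms follow separate rules.
Stream A: 69, 70, 71, 72, 73 (adding 1 each time).
Stream B: 15, 21, 28, 36, 45 (triangular numbers n(n+1)/2 for n = 5, 6, …).
Position 11 falls in stream A as its term 6, giving 74.
Position 12 → stream B, term 6 = 55.

74, 55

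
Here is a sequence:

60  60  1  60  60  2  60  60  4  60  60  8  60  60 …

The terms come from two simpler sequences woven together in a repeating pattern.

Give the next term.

The slot pattern repeats as AAB (period 3), so there are 2 interleaved tracks.
Track A: 60, 60, 60, 60, 60, 60, 60, 60, 60, 60 (constant 60).
Track B: 1, 2, 4, 8 (powers of 2).
The 15th slot belongs to track B; its 5th term is 16.

16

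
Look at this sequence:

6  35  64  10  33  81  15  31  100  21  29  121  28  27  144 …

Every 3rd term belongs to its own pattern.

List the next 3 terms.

36, 25, 169

Read the sequence 3 terms at a time; column i is its own pattern.
Subsequence A: 6, 10, 15, 21, 28 — triangular numbers n(n+1)/2 for n = 3, 4, ….
Subsequence B: 35, 33, 31, 29, 27 — arithmetic with common difference −2.
Subsequence C: 64, 81, 100, 121, 144 — the squares 8², 9², 10², ….
Position 16 falls in subsequence A as its term 6, giving 36.
Term 17 comes from subsequence B (its 6th entry): 25.
Term 18 comes from subsequence C (its 6th entry): 169.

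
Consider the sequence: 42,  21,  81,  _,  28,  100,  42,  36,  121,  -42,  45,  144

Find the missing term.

-42

Split by position mod 3 into 3 tracks.
Subsequence A: 42, ?, 42, -42 — oscillating between 42 and -42.
Subsequence B: 21, 28, 36, 45 — triangular numbers starting at T_6.
Subsequence C: 81, 100, 121, 144 — the squares 9², 10², 11², ….
The gap is subsequence A's term 2; the rule gives -42.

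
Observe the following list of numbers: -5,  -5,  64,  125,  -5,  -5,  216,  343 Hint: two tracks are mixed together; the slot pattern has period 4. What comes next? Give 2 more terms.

-5, -5

The slot pattern repeats as AABB (period 4), so there are 2 interleaved tracks.
Subsequence A: -5, -5, -5, -5 (always -5).
Subsequence B: 64, 125, 216, 343 (the cubes 4³, 5³, 6³, …).
Term 9 comes from subsequence A (its 5th entry): -5.
Position 10 → subsequence A, term 6 = -5.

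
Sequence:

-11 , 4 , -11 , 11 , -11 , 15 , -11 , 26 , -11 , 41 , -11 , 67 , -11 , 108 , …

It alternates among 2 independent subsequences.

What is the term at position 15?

Positions 1, 3, 5, … form one subsequence and positions 2, 4, 6, … form another.
Subsequence A = -11, -11, -11, -11, -11, -11, -11: always -11.
Subsequence B = 4, 11, 15, 26, 41, 67, 108: Fibonacci-style (each term is the sum of the two before it).
Term 15 comes from subsequence A (its 8th entry): -11.

-11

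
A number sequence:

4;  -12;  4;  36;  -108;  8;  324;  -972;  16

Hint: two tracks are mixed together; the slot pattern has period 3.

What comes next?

2916

Positions follow the repeating pattern AAB; grouping by letter gives 2 tracks.
Track A: 4, -12, 36, -108, 324, -972 — geometric, ×-3 each step.
Track B: 4, 8, 16 — successive powers of 2.
Term 10 comes from track A (its 7th entry): 2916.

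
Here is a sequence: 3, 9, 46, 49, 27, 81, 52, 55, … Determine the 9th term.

Positions follow the repeating pattern AABB; grouping by letter gives 2 tracks.
Track A: 3, 9, 27, 81. Successive powers of 3.
Track B: 46, 49, 52, 55. Linear: a_n = 43 + 3·n.
The 9th slot belongs to track A; its 5th term is 243.

243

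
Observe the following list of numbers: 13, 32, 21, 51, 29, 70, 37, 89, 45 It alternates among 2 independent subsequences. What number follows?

108

Taking every 2nd term gives 2 separate tracks.
Subsequence A is 13, 21, 29, 37, 45, which is linear: a_n = 5 + 8·n.
Subsequence B is 32, 51, 70, 89, which is linear: a_n = 13 + 19·n.
Position 10 → subsequence B, term 5 = 108.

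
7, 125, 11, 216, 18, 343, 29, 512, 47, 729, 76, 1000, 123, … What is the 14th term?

The terms cycle through 2 interleaved subsequences.
Track A: 7, 11, 18, 29, 47, 76, 123 (each term equals the sum of the previous two).
Track B: 125, 216, 343, 512, 729, 1000 (perfect cubes starting at 5³).
The 14th slot belongs to track B; its 7th term is 1331.

1331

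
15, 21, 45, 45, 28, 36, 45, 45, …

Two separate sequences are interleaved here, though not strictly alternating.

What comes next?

Positions follow the repeating pattern AABB; grouping by letter gives 2 tracks.
Track A: 15, 21, 28, 36 (triangular numbers n(n+1)/2 for n = 5, 6, …).
Track B: 45, 45, 45, 45 (the constant sequence 45).
Position 9 falls in track A as its term 5, giving 45.

45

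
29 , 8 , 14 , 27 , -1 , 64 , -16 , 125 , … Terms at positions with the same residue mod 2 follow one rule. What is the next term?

-31

Odd-indexed and even-indexed terms follow separate rules.
Track A: 29, 14, -1, -16. Subtracting 15 each time.
Track B: 8, 27, 64, 125. The cubes 2³, 3³, 4³, ….
Position 9 → track A, term 5 = -31.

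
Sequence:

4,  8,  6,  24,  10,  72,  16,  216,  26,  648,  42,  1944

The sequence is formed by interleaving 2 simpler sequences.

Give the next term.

68

Taking every 2nd term gives 2 separate tracks.
Track A: 4, 6, 10, 16, 26, 42 — Fibonacci-style (each term is the sum of the two before it).
Track B: 8, 24, 72, 216, 648, 1944 — multiplying by 3 each time.
The 13th slot belongs to track A; its 7th term is 68.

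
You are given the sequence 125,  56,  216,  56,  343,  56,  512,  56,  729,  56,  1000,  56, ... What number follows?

Odd-indexed and even-indexed terms follow separate rules.
Track A: 125, 216, 343, 512, 729, 1000 (the cubes 5³, 6³, 7³, …).
Track B: 56, 56, 56, 56, 56, 56 (constant 56).
Position 13 falls in track A as its term 7, giving 1331.

1331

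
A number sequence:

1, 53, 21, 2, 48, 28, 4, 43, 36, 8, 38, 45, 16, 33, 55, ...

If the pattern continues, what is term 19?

64

Split by position mod 3: positions 1, 4, 7, … form one track, and each other residue class forms its own.
Stream A: 1, 2, 4, 8, 16 (geometric, ×2 each step).
Stream B: 53, 48, 43, 38, 33 (arithmetic, step −5).
Stream C: 21, 28, 36, 45, 55 (triangular numbers n(n+1)/2 for n = 6, 7, …).
The 19th slot belongs to stream A; its 7th term is 64.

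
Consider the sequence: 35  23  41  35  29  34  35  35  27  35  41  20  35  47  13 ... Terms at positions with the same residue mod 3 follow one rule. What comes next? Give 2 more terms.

Taking every 3rd term gives 3 separate tracks.
Subsequence A is 35, 35, 35, 35, 35, which is the constant sequence 35.
Subsequence B is 23, 29, 35, 41, 47, which is adding 6 each time.
Subsequence C is 41, 34, 27, 20, 13, which is arithmetic, step −7.
The 16th slot belongs to subsequence A; its 6th term is 35.
Position 17 → subsequence B, term 6 = 53.

35, 53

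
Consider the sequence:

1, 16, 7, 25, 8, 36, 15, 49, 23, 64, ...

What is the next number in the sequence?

38

Positions 1, 3, 5, … form one subsequence and positions 2, 4, 6, … form another.
Stream A: 1, 7, 8, 15, 23 (each term equals the sum of the previous two).
Stream B: 16, 25, 36, 49, 64 (consecutive squares n² from n = 4).
Term 11 comes from stream A (its 6th entry): 38.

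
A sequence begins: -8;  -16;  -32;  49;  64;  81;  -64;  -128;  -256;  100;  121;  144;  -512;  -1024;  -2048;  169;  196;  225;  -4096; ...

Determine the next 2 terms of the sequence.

The slot pattern repeats as AAABBB (period 6), so there are 2 interleaved tracks.
Track A = -8, -16, -32, -64, -128, -256, -512, -1024, -2048, -4096: geometric, ×2 each step.
Track B = 49, 64, 81, 100, 121, 144, 169, 196, 225: the squares 7², 8², 9², ….
Position 20 falls in track A as its term 11, giving -8192.
Position 21 falls in track A as its term 12, giving -16384.

-8192, -16384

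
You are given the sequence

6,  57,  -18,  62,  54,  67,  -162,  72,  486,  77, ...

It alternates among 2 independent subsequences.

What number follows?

-1458

Taking every 2nd term gives 2 separate tracks.
Track A is 6, -18, 54, -162, 486, which is multiplying by -3 each time.
Track B is 57, 62, 67, 72, 77, which is adding 5 each time.
Position 11 falls in track A as its term 6, giving -1458.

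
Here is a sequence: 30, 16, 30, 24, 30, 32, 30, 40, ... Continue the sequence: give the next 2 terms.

30, 48

Positions 1, 3, 5, … form one subsequence and positions 2, 4, 6, … form another.
Track A: 30, 30, 30, 30 — constant 30.
Track B: 16, 24, 32, 40 — arithmetic with common difference +8.
Term 9 comes from track A (its 5th entry): 30.
Position 10 → track B, term 5 = 48.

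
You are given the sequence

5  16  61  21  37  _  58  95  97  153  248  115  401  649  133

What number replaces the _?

The slot pattern repeats as AAB (period 3), so there are 2 interleaved tracks.
Subsequence A = 5, 16, 21, 37, 58, 95, 153, 248, 401, 649: a Fibonacci-like recurrence a_n = a_{n-1} + a_{n-2}.
Subsequence B = 61, ?, 97, 115, 133: linear: a_n = 43 + 18·n.
Filling subsequence B at index 2 by its rule yields 79.

79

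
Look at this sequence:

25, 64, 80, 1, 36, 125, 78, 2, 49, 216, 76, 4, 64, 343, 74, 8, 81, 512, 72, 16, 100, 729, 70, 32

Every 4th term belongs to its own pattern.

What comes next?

121

Read the sequence 4 terms at a time; column i is its own pattern.
Track A = 25, 36, 49, 64, 81, 100: perfect squares starting at 5².
Track B = 64, 125, 216, 343, 512, 729: the cubes 4³, 5³, 6³, ….
Track C = 80, 78, 76, 74, 72, 70: arithmetic with common difference −2.
Track D = 1, 2, 4, 8, 16, 32: successive powers of 2.
Position 25 falls in track A as its term 7, giving 121.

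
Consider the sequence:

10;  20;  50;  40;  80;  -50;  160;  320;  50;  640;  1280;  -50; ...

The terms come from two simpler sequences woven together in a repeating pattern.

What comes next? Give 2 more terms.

2560, 5120

Positions follow the repeating pattern AAB; grouping by letter gives 2 tracks.
Stream A: 10, 20, 40, 80, 160, 320, 640, 1280. Multiplying by 2 each time.
Stream B: 50, -50, 50, -50. Alternating ±50.
The 13th slot belongs to stream A; its 9th term is 2560.
Position 14 → stream A, term 10 = 5120.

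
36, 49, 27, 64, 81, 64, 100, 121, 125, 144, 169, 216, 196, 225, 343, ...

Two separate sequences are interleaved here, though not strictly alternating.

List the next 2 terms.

Reading positions in blocks of 3 reveals the pattern AAB — 2 tracks woven together.
Track A = 36, 49, 64, 81, 100, 121, 144, 169, 196, 225: perfect squares starting at 6².
Track B = 27, 64, 125, 216, 343: the cubes 3³, 4³, 5³, ….
Position 16 falls in track A as its term 11, giving 256.
Position 17 falls in track A as its term 12, giving 289.

256, 289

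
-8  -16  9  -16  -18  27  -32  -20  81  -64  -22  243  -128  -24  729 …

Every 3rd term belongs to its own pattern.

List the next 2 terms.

Read the sequence 3 terms at a time; column i is its own pattern.
Track A: -8, -16, -32, -64, -128 (a geometric progression (common ratio 2)).
Track B: -16, -18, -20, -22, -24 (linear: a_n = -14 − 2·n).
Track C: 9, 27, 81, 243, 729 (powers of 3).
Position 16 → track A, term 6 = -256.
Position 17 → track B, term 6 = -26.

-256, -26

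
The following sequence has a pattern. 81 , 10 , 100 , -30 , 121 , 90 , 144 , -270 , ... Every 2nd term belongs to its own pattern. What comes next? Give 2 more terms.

Taking every 2nd term gives 2 separate tracks.
Track A: 81, 100, 121, 144 — perfect squares starting at 9².
Track B: 10, -30, 90, -270 — multiplying by -3 each time.
The 9th slot belongs to track A; its 5th term is 169.
Position 10 falls in track B as its term 5, giving 810.

169, 810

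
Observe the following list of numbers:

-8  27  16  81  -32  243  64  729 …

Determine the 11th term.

Odd-indexed and even-indexed terms follow separate rules.
Track A = -8, 16, -32, 64: geometric, ×-2 each step.
Track B = 27, 81, 243, 729: powers of 3.
Term 11 comes from track A (its 6th entry): 256.

256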